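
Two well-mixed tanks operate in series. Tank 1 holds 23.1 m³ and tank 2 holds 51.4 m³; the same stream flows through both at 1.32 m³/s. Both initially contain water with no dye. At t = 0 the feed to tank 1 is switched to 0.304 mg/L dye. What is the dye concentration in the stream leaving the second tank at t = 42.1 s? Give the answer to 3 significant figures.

Species balance on tank i: dCᵢ/dt = (Cᵢ₋₁ − Cᵢ)/τᵢ with τᵢ = Vᵢ/Q.
τ₁ = 23.1/1.32 = 17.500 s; τ₂ = 51.4/1.32 = 38.939 s.
Solving the cascade with C₁(0)=C₂(0)=0 gives C₂(t) = C_in[1 − (τ₁ e^(−t/τ₁) − τ₂ e^(−t/τ₂))/(τ₁ − τ₂)].
At t = 42.1: e^(−t/τ₁) = 0.090201, e^(−t/τ₂) = 0.33920.
C₂ = 0.304·[1 − (17.500·0.090201 − 38.939·0.33920)/(-21.439)] = 0.304·0.45755 = 0.13910 mg/L.

0.139 mg/L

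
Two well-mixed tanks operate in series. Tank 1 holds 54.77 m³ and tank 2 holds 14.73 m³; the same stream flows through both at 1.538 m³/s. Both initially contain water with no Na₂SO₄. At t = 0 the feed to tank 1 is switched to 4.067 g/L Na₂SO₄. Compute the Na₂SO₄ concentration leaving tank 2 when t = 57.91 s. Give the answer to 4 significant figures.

Each tank obeys Vᵢ dCᵢ/dt = Q(Cᵢ₋₁ − Cᵢ), so τᵢ = Vᵢ/Q.
τ₁ = 54.77/1.538 = 35.6112 s; τ₂ = 14.73/1.538 = 9.57737 s.
Solving the cascade with C₁(0)=C₂(0)=0 gives C₂(t) = C_in[1 − (τ₁ e^(−t/τ₁) − τ₂ e^(−t/τ₂))/(τ₁ − τ₂)].
At t = 57.91: e^(−t/τ₁) = 0.196681, e^(−t/τ₂) = 0.00236603.
C₂ = 4.067·[1 − (35.6112·0.196681 − 9.57737·0.00236603)/(26.0338)] = 4.067·0.731835 = 2.97637 g/L.

2.976 g/L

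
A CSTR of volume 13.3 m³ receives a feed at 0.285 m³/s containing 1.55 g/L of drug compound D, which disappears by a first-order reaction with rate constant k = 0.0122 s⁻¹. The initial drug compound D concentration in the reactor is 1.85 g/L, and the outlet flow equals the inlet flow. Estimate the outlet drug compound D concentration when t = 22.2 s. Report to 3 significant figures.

1.40 g/L

Species balance: V dC/dt = Q C_in − Q C − k V C.
This is linear with rate a = Q/V + k = 0.033629 s⁻¹.
C_ss = Q C_in/(Q + kV) = 0.98768 g/L; C(t) = C_ss + (C₀ − C_ss) e^(−a t).
C(22.2) = 0.98768 + (0.86232)·e^(−0.033629·22.2) = 0.98768 + (0.86232)·0.47400 = 1.3964 g/L.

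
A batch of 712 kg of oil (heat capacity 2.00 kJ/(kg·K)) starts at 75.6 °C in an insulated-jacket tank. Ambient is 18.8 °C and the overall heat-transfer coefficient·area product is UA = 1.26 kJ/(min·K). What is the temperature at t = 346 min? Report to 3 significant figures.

M c_p dT/dt = −UA(T − T_amb).
dT/dt = (T_ss − T)/τ with T_ss = T_amb = 18.800 °C, τ = M c_p/UA = 712·2.00/1.26 = 1130.2 min.
This is linear first-order; T(t) = T_ss + (T₀ − T_ss) e^(−t/τ).
T(346) = 18.800 + (56.800)·0.73627 = 60.620 °C.

60.6 °C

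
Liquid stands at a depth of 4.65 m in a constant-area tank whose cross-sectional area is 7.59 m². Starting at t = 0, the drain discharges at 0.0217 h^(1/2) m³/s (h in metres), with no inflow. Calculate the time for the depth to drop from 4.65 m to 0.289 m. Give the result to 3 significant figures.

1130 s

With no inflow, A dh/dt = −0.0217 √h.
∫ h^(−1/2) dh = −(0.0217/A) ∫ dt, giving 2√h = 2√h₀ − (0.0217/A) t.
t = 2A(√h₀ − √h)/0.0217 = 2·7.59·(√4.65 − √0.289)/0.0217
  = 15.180 × (2.1564 − 0.53759) / 0.0217 = 1132.4 s.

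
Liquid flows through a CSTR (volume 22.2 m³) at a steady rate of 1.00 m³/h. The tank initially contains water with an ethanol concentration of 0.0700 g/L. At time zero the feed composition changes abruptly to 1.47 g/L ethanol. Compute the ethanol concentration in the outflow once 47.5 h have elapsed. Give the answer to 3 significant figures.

Accumulation = in − out for the solute gives V dC/dt = Q(C_in − C).
Rewrite as dC/dt + C/τ = C_in/τ, τ = V/Q = 22.200 h.
Solution: C(t) = C_in + (C₀ − C_in) e^(−t/τ).
C(47.5) = 1.47 + (0.0700 − 1.47)·e^(−47.5/22.200) = 1.47 + (-1.4000)·0.11770 = 1.3052 g/L.

1.31 g/L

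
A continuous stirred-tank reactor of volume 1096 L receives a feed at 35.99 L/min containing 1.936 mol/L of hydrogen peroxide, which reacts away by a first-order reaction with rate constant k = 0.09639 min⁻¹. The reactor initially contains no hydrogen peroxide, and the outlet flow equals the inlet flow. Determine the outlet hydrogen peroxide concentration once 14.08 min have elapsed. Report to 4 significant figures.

Species balance: V dC/dt = Q C_in − Q C − k V C.
This is linear with rate a = Q/V + k = 0.129228 min⁻¹.
C_ss = Q C_in/(Q + kV) = 0.491950 mol/L; C(t) = C_ss + (C₀ − C_ss) e^(−a t).
C(14.08) = 0.491950 + (-0.491950)·e^(−0.129228·14.08) = 0.491950 + (-0.491950)·0.162103 = 0.412204 mol/L.

0.4122 mol/L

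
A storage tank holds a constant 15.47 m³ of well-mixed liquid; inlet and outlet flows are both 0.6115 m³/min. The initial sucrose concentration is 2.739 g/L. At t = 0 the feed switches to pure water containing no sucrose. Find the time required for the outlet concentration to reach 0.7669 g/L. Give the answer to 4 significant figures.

Accumulation = in − out for the solute gives V dC/dt = Q(C_in − C), so τ = V/Q = 25.2984 min.
C(t) = C_in + (C₀ − C_in) e^(−t/τ). Set C = 0.7669 and solve for t:
e^(−t/τ) = (C − C_in)/(C₀ − C_in) = (0.7669 − 0)/(2.739 − 0) = 0.279993
t = −τ ln(…) = 25.2984 × 1.27299 = 32.2047 min.

32.20 min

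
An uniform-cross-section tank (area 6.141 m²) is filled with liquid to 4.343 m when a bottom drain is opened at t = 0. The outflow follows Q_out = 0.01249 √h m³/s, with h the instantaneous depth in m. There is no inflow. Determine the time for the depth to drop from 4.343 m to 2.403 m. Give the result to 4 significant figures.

A dh/dt = −Q_out = −0.01249 √h.
Separate and integrate: 2(√h − √h₀) = −(0.01249/A) t.
t = 2A(√h₀ − √h)/0.01249 = 2·6.141·(√4.343 − √2.403)/0.01249
  = 12.2820 × (2.08399 − 1.55016) / 0.01249 = 524.935 s.

524.9 s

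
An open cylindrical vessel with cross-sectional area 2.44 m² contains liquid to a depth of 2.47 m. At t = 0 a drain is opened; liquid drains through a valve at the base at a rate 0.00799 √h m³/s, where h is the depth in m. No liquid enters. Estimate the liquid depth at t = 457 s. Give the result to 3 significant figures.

Accumulation of liquid (constant cross-section A): A dh/dt = −0.00799 √h.
Separate and integrate: 2(√h − √h₀) = −(0.00799/A) t.
√h = √2.47 − 0.00799·457/(2·2.44) = 1.5716 − 0.74824 = 0.82338.
h = 0.82338² = 0.67795 m.

0.678 m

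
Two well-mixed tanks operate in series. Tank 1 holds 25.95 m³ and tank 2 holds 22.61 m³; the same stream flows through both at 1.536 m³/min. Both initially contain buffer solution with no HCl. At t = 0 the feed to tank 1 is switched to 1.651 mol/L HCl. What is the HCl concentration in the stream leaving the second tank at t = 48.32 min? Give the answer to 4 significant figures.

1.336 mol/L

Time constants: τᵢ = Vᵢ/Q for each well-mixed tank.
τ₁ = 25.95/1.536 = 16.8945 min; τ₂ = 22.61/1.536 = 14.7201 min.
Solving the cascade with C₁(0)=C₂(0)=0 gives C₂(t) = C_in[1 − (τ₁ e^(−t/τ₁) − τ₂ e^(−t/τ₂))/(τ₁ − τ₂)].
At t = 48.32: e^(−t/τ₁) = 0.0572632, e^(−t/τ₂) = 0.0375307.
C₂ = 1.651·[1 − (16.8945·0.0572632 − 14.7201·0.0375307)/(2.17448)] = 1.651·0.809158 = 1.33592 mol/L.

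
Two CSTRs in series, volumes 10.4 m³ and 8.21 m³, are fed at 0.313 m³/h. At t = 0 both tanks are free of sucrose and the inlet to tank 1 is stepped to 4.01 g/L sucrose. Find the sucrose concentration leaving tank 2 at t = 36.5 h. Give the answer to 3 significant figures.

1.40 g/L

Species balance on tank i: dCᵢ/dt = (Cᵢ₋₁ − Cᵢ)/τᵢ with τᵢ = Vᵢ/Q.
τ₁ = 10.4/0.313 = 33.227 h; τ₂ = 8.21/0.313 = 26.230 h.
Tank 1: C₁ = C_in(1 − e^(−t/τ₁)). Tank 2 (τ₁ ≠ τ₂): C₂ = C_in[1 − (τ₁ e^(−t/τ₁) − τ₂ e^(−t/τ₂))/(τ₁ − τ₂)].
At t = 36.5: e^(−t/τ₁) = 0.33337, e^(−t/τ₂) = 0.24869.
C₂ = 4.01·[1 − (33.227·0.33337 − 26.230·0.24869)/(6.9968)] = 4.01·0.34920 = 1.4003 g/L.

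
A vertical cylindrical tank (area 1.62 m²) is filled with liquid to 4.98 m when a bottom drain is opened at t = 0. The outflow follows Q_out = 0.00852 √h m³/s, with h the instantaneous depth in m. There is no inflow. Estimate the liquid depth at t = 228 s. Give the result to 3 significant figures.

A dh/dt = −Q_out = −0.00852 √h.
∫ h^(−1/2) dh = −(0.00852/A) ∫ dt, giving 2√h = 2√h₀ − (0.00852/A) t.
√h = √4.98 − 0.00852·228/(2·1.62) = 2.2316 − 0.59956 = 1.6320.
h = 1.6320² = 2.6635 m.

2.66 m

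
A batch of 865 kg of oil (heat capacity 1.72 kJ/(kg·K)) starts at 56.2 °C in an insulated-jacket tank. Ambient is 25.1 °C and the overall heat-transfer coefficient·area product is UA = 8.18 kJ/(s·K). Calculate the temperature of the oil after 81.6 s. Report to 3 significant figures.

45.0 °C

Unsteady energy balance on the tank contents: M c_p dT/dt = −UA(T − T_amb).
dT/dt = (T_ss − T)/τ with T_ss = T_amb = 25.100 °C, τ = M c_p/UA = 865·1.72/8.18 = 181.88 s.
Integrating: T(t) = T_ss + (T₀ − T_ss) e^(−t/τ).
T(81.6) = 25.100 + (31.100)·0.63850 = 44.957 °C.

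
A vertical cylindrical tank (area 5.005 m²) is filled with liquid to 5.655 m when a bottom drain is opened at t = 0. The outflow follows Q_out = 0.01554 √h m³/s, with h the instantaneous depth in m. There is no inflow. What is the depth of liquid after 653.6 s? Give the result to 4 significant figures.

1.859 m

Volume balance on the tank: A dh/dt = −0.01554 √h.
This is separable: 2 d(√h)/dt = −0.01554/A, so √h = √h₀ − (0.01554/(2A)) t.
√h = √5.655 − 0.01554·653.6/(2·5.005) = 2.37802 − 1.01468 = 1.36334.
h = 1.36334² = 1.85871 m.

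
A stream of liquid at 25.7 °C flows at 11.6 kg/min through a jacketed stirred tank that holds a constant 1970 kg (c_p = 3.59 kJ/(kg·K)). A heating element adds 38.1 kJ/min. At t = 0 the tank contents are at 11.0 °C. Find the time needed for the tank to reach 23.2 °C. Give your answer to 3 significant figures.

258 min

Energy balance: M c_p dT/dt = ṁ c_p (T_in − T) + 38.1.
τ = M/ṁ = 169.83 min; T_ss = T_in + Q̇/(ṁ c_p) = 26.615 °C.
T(t) = T_ss + (T₀ − T_ss) e^(−t/τ). Set T = 23.2:
e^(−t/τ) = (23.2 − 26.615)/(11.0 − 26.615) = 0.21869
t = −169.83 · ln(0.21869) = 258.15 min.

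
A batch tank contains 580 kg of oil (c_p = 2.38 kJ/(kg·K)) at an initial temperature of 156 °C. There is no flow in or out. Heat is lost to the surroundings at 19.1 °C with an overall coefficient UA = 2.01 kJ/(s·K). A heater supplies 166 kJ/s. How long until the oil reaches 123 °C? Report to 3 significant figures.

M c_p dT/dt = −UA(T − T_amb) + Q̇.
τ = M c_p/UA = 686.77 s; T_ss = T_amb + Q̇/UA = 19.1 + 166/2.01 = 101.69 °C.
T(t) = T_ss + (T₀ − T_ss)e^(−t/τ); set T = 123:
t = −τ ln[(T − T_ss)/(T₀ − T_ss)] = −686.77 · ln(0.39241) = 642.43 s.

642 s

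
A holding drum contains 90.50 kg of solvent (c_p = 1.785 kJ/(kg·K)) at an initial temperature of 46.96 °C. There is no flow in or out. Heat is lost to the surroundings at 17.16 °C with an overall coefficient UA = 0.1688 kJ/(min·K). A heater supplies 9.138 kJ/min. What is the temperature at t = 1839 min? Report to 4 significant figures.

67.73 °C

First-law balance (no shaft work): M c_p dT/dt = −UA(T − T_amb) + Q̇.
dT/dt = (T_ss − T)/τ with T_ss = T_amb + Q̇/UA = 17.16 + 9.138/0.1688 = 71.2951 °C, τ = M c_p/UA = 90.50·1.785/0.1688 = 957.005 min.
Solution: T(t) = T_ss + (T₀ − T_ss) e^(−t/τ).
T(1839) = 71.2951 + (-24.3351)·0.146370 = 67.7332 °C.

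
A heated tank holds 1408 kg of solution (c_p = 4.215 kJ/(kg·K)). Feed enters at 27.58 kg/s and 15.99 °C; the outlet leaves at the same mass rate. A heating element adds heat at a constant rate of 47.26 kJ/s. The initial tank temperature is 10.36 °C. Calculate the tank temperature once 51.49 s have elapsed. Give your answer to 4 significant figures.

14.19 °C

Energy balance: M c_p dT/dt = ṁ c_p (T_in − T) + 47.26.
τ = M/ṁ = 51.0515 s; T_ss = T_in + Q̇/(ṁ c_p) = 15.99 + 47.26/(27.58·4.215) = 16.3965 °C.
Integrating: T(t) = T_ss + (T₀ − T_ss) e^(−t/τ).
T(51.49) = 16.3965 + (-6.03654)·e^(−51.49/51.0515) = 16.3965 + (-6.03654)·0.364733 = 14.1948 °C.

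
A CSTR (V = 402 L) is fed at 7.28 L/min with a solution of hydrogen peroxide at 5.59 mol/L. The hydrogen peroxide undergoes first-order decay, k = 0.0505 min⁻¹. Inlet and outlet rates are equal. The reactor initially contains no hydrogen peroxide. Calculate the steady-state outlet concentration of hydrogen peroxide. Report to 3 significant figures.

1.48 mol/L

V dC/dt = Q(C_in − C) − k V C.
At steady state: 0 = Q C_in − (Q + kV) C_ss, so C_ss = Q C_in/(Q + kV).
C_ss = 7.28·5.59/(7.28 + 0.0505·402) = 40.695/27.581 = 1.4755 mol/L.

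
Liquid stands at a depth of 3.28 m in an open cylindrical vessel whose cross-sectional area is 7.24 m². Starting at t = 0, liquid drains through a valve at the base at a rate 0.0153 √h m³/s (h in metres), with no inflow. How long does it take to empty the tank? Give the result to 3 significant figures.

1710 s

Mass balance (ρ constant): A dh/dt = −0.0153 √h.
This is separable: 2 d(√h)/dt = −0.0153/A, so √h = √h₀ − (0.0153/(2A)) t.
Tank is empty when √h = 0: t_empty = 2A√h₀/0.0153.
t_empty = 2·7.24·√3.28/0.0153 = 14.480·1.8111/0.0153 = 1714.0 s.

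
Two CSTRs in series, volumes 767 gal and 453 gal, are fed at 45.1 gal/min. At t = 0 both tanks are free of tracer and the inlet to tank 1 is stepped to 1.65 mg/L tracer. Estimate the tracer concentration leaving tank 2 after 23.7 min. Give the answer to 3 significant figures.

0.875 mg/L

Each tank obeys Vᵢ dCᵢ/dt = Q(Cᵢ₋₁ − Cᵢ), so τᵢ = Vᵢ/Q.
τ₁ = 767/45.1 = 17.007 min; τ₂ = 453/45.1 = 10.044 min.
Solving the cascade with C₁(0)=C₂(0)=0 gives C₂(t) = C_in[1 − (τ₁ e^(−t/τ₁) − τ₂ e^(−t/τ₂))/(τ₁ − τ₂)].
At t = 23.7: e^(−t/τ₁) = 0.24819, e^(−t/τ₂) = 0.094464.
C₂ = 1.65·[1 − (17.007·0.24819 − 10.044·0.094464)/(6.9623)] = 1.65·0.53004 = 0.87457 mg/L.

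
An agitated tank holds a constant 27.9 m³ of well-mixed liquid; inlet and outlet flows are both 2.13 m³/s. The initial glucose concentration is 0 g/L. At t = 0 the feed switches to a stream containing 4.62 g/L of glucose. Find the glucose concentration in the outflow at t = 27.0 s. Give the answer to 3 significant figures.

4.03 g/L

Mass balance on the solute (V constant): V dC/dt = Q(C_in − C).
Time constant τ = V/Q = 27.9/2.13 = 13.099 s.
This is linear first-order; C(t) = C_in + (C₀ − C_in) e^(−t/τ).
C(27.0) = 4.62 + (0 − 4.62)·e^(−27.0/13.099) = 4.62 + (-4.6200)·0.12729 = 4.0319 g/L.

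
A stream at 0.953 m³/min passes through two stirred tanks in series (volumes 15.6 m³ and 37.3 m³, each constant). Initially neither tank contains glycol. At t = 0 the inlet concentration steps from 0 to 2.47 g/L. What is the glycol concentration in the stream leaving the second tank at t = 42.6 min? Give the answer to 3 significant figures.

Time constants: τᵢ = Vᵢ/Q for each well-mixed tank.
τ₁ = 15.6/0.953 = 16.369 min; τ₂ = 37.3/0.953 = 39.140 min.
Tank 1: C₁ = C_in(1 − e^(−t/τ₁)). Tank 2 (τ₁ ≠ τ₂): C₂ = C_in[1 − (τ₁ e^(−t/τ₁) − τ₂ e^(−t/τ₂))/(τ₁ − τ₂)].
At t = 42.6: e^(−t/τ₁) = 0.074094, e^(−t/τ₂) = 0.33675.
C₂ = 2.47·[1 − (16.369·0.074094 − 39.140·0.33675)/(-22.770)] = 2.47·0.47443 = 1.1718 g/L.

1.17 g/L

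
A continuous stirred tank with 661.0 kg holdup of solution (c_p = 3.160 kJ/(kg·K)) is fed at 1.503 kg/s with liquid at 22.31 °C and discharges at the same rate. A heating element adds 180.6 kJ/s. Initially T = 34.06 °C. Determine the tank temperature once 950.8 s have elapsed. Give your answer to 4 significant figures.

M c_p dT/dt = ṁ c_p (T_in − T) + Q̇.
τ = M/ṁ = 439.787 s; T_ss = T_in + Q̇/(ṁ c_p) = 22.31 + 180.6/(1.503·3.160) = 60.3352 °C.
Integrating: T(t) = T_ss + (T₀ − T_ss) e^(−t/τ).
T(950.8) = 60.3352 + (-26.2752)·e^(−950.8/439.787) = 60.3352 + (-26.2752)·0.115100 = 57.3109 °C.

57.31 °C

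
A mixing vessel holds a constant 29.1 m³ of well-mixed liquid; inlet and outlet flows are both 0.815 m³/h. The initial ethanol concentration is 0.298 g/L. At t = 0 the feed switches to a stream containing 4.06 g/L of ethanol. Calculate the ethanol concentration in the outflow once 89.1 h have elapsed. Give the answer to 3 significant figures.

3.75 g/L

Transient balance on the dissolved component: V dC/dt = Q(C_in − C).
Rewrite as dC/dt + C/τ = C_in/τ, τ = V/Q = 35.706 h.
Solution: C(t) = C_in + (C₀ − C_in) e^(−t/τ).
C(89.1) = 4.06 + (0.298 − 4.06)·e^(−89.1/35.706) = 4.06 + (-3.7620)·0.082462 = 3.7498 g/L.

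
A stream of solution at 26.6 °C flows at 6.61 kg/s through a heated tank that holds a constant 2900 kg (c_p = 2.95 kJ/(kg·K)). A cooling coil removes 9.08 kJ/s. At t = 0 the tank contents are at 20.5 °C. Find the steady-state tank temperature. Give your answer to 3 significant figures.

26.1 °C

Energy balance: M c_p dT/dt = ṁ c_p (T_in − T) − 9.08.
At steady state dT/dt = 0 ⇒ T_ss = T_in − Q̇/(ṁ c_p) = 26.6 − 9.08/(6.61·2.95) = 26.134 °C.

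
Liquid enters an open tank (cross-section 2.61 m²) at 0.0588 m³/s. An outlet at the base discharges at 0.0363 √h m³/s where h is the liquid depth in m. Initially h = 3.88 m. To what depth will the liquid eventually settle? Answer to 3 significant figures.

2.62 m

Level balance: A dh/dt = 0.0588 − 0.0363 √h. Setting dh/dt = 0:
Q_in = 0.0363 √h_ss ⇒ √h_ss = 0.0588/0.0363 = 1.6198.
h_ss = 1.6198² = 2.6239 m. (Since h₀ = 3.88 m > h_ss, the level will fall toward this value.)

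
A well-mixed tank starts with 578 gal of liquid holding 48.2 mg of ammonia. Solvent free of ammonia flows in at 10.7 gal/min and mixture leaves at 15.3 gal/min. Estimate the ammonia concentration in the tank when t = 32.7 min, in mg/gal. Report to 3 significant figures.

0.0414 mg/gal

Total volume: dV/dt = Q_in − Q_out = -4.6000 gal/min, so V(t) = 578 − 4.6000 t and V(32.7) = 427.58 gal.
Solute balance: dm/dt = 0 − Q_out C = −Q_out m/V(t).
Separate: dm/m = −Q_out dt/V(t) ⇒ ln(m/m₀) = −(Q_out/(Q_in−Q_out)) ln(V/V₀).
m = m₀ (V₀/V)^(Q_out/(Q_in−Q_out)) = 48.2 × (578/427.58)^(-3.3261) = 17.686 mg.
C = m/V = 17.686/427.58 = 0.041363 mg/gal.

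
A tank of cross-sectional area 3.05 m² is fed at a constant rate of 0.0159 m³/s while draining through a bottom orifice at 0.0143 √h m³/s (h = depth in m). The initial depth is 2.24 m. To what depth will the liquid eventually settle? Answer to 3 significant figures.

Level balance: A dh/dt = 0.0159 − 0.0143 √h. Setting dh/dt = 0:
Q_in = 0.0143 √h_ss ⇒ √h_ss = 0.0159/0.0143 = 1.1119.
h_ss = 1.1119² = 1.2363 m. (Since h₀ = 2.24 m > h_ss, the level will fall toward this value.)

1.24 m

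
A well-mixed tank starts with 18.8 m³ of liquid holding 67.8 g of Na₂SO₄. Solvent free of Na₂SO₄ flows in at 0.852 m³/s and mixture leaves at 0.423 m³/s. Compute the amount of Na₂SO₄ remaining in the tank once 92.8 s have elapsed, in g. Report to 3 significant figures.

Let m(t) be the amount of Na₂SO₄. Volume: V(t) = V₀ + (Q_in − Q_out) t = 18.8 + 0.42900 t; V(92.8) = 58.611 m³.
Solute balance: dm/dt = 0 − Q_out C = −Q_out m/V(t).
Separate: dm/m = −Q_out dt/V(t) ⇒ ln(m/m₀) = −(Q_out/(Q_in−Q_out)) ln(V/V₀).
m = m₀ (V₀/V)^(Q_out/(Q_in−Q_out)) = 67.8 × (18.8/58.611)^(0.98601) = 22.096 g.

22.1 g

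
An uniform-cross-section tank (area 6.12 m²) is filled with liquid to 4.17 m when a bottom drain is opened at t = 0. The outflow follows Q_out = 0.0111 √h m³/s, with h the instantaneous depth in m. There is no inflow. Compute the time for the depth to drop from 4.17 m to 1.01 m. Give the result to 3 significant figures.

With no inflow, A dh/dt = −0.0111 √h.
∫ h^(−1/2) dh = −(0.0111/A) ∫ dt, giving 2√h = 2√h₀ − (0.0111/A) t.
t = 2A(√h₀ − √h)/0.0111 = 2·6.12·(√4.17 − √1.01)/0.0111
  = 12.240 × (2.0421 − 1.0050) / 0.0111 = 1143.6 s.

1140 s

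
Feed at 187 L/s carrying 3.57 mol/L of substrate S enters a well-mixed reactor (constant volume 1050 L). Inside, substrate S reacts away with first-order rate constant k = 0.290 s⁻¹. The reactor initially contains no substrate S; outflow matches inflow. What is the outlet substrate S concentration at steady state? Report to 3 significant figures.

1.36 mol/L

Accumulation = in − out − consumed: V dC/dt = Q C_in − Q C − k V C.
Steady state (dC/dt = 0): C_ss = Q C_in/(Q + kV) = C_in/(1 + kV/Q).
C_ss = 187·3.57/(187 + 0.290·1050) = 667.59/491.50 = 1.3583 mol/L.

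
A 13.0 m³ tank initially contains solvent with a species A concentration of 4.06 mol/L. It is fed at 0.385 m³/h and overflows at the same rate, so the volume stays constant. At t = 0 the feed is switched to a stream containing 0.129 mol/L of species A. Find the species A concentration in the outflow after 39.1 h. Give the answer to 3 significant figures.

1.36 mol/L

Accumulation = in − out for the solute gives V dC/dt = Q(C_in − C).
So dC/dt = (C_in − C)/τ with τ = V/Q = 13.0/0.385 = 33.766 h.
C approaches C_in exponentially: C(t) = C_in + (C₀ − C_in) e^(−t/τ).
C(39.1) = 0.129 + (4.06 − 0.129)·e^(−39.1/33.766) = 0.129 + (3.9310)·0.31413 = 1.3638 mol/L.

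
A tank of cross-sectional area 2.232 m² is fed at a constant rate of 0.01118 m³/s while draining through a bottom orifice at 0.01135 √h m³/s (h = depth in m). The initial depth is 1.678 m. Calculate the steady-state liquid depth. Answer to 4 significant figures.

0.9703 m

A dh/dt = Q_in − 0.01135 √h. Steady state requires inflow = outflow:
Q_in = 0.01135 √h_ss ⇒ √h_ss = 0.01118/0.01135 = 0.985022.
h_ss = 0.985022² = 0.970268 m. (Since h₀ = 1.678 m > h_ss, the level will fall toward this value.)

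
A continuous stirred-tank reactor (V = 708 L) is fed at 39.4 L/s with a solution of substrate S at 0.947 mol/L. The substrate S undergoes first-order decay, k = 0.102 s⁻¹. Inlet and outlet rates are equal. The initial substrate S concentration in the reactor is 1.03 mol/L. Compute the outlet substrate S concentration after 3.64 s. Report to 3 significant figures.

Accumulation = in − out − consumed: V dC/dt = Q C_in − Q C − k V C.
This is linear with rate a = Q/V + k = 0.15765 s⁻¹.
C_ss = Q C_in/(Q + kV) = 0.33429 mol/L; C(t) = C_ss + (C₀ − C_ss) e^(−a t).
C(3.64) = 0.33429 + (0.69571)·e^(−0.15765·3.64) = 0.33429 + (0.69571)·0.56336 = 0.72622 mol/L.

0.726 mol/L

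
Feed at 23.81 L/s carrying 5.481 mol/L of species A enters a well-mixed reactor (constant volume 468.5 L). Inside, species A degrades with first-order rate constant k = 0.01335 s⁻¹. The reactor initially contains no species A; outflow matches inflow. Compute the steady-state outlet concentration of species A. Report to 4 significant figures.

V dC/dt = Q(C_in − C) − k V C.
Steady state (dC/dt = 0): C_ss = Q C_in/(Q + kV) = C_in/(1 + kV/Q).
C_ss = 23.81·5.481/(23.81 + 0.01335·468.5) = 130.503/30.0645 = 4.34076 mol/L.

4.341 mol/L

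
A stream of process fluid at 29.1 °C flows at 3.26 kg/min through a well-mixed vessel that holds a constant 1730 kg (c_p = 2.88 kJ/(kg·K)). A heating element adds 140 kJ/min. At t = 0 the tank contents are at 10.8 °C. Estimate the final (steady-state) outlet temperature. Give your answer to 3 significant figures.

M c_p dT/dt = ṁ c_p (T_in − T) + Q̇.
At steady state dT/dt = 0 ⇒ T_ss = T_in + Q̇/(ṁ c_p) = 29.1 + 140/(3.26·2.88) = 44.011 °C.

44.0 °C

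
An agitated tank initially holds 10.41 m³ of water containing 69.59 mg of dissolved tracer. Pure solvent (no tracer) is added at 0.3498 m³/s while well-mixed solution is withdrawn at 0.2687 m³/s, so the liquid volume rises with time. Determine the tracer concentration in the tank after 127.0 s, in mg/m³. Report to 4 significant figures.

0.3441 mg/m³

Let m(t) be the amount of tracer. Volume: V(t) = V₀ + (Q_in − Q_out) t = 10.41 + 0.0811000 t; V(127.0) = 20.7097 m³.
Solute balance: dm/dt = 0 − Q_out C = −Q_out m/V(t).
Separate: dm/m = −Q_out dt/V(t) ⇒ ln(m/m₀) = −(Q_out/(Q_in−Q_out)) ln(V/V₀).
m = m₀ (V₀/V)^(Q_out/(Q_in−Q_out)) = 69.59 × (10.41/20.7097)^(3.31319) = 7.12557 mg.
C = m/V = 7.12557/20.7097 = 0.344069 mg/m³.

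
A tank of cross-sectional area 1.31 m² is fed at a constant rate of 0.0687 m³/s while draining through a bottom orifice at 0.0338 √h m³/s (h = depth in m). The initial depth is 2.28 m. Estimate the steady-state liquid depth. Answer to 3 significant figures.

4.13 m

A dh/dt = Q_in − 0.0338 √h. Steady state requires inflow = outflow:
Q_in = 0.0338 √h_ss ⇒ √h_ss = 0.0687/0.0338 = 2.0325.
h_ss = 2.0325² = 4.1312 m. (Since h₀ = 2.28 m < h_ss, the level will rise toward this value.)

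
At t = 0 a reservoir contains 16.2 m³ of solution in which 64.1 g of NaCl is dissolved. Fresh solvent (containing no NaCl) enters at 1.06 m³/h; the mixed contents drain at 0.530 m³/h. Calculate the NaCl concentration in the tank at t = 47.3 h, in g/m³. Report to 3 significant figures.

Total volume: dV/dt = Q_in − Q_out = 0.53000 m³/h, so V(t) = 16.2 + 0.53000 t and V(47.3) = 41.269 m³.
Solute balance: dm/dt = 0 − Q_out C = −Q_out m/V(t).
Separate: dm/m = −Q_out dt/V(t) ⇒ ln(m/m₀) = −(Q_out/(Q_in−Q_out)) ln(V/V₀).
m = m₀ (V₀/V)^(Q_out/(Q_in−Q_out)) = 64.1 × (16.2/41.269)^(1.0000) = 25.162 g.
C = m/V = 25.162/41.269 = 0.60971 g/m³.

0.610 g/m³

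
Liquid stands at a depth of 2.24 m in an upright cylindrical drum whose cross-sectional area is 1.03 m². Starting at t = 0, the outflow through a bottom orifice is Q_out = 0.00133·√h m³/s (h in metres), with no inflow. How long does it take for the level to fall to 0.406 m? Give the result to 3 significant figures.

1330 s

Mass balance (ρ constant): A dh/dt = −0.00133 √h.
∫ h^(−1/2) dh = −(0.00133/A) ∫ dt, giving 2√h = 2√h₀ − (0.00133/A) t.
t = 2A(√h₀ − √h)/0.00133 = 2·1.03·(√2.24 − √0.406)/0.00133
  = 2.0600 × (1.4967 − 0.63718) / 0.00133 = 1331.2 s.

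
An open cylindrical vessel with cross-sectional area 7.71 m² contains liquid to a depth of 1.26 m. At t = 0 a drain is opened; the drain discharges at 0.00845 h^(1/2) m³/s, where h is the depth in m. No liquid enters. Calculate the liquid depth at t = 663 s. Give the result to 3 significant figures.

0.576 m

A dh/dt = −Q_out = −0.00845 √h.
This is separable: 2 d(√h)/dt = −0.00845/A, so √h = √h₀ − (0.00845/(2A)) t.
√h = √1.26 − 0.00845·663/(2·7.71) = 1.1225 − 0.36332 = 0.75918.
h = 0.75918² = 0.57635 m.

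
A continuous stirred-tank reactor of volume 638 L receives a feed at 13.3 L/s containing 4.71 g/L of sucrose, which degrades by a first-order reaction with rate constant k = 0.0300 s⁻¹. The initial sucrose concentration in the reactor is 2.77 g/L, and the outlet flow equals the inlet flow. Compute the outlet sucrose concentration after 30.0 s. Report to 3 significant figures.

2.11 g/L

Accumulation = in − out − consumed: V dC/dt = Q C_in − Q C − k V C.
dC/dt = (Q/V) C_in − (Q/V + k) C; effective rate a = Q/V + k = 0.020846 + 0.0300 = 0.050846 s⁻¹.
C_ss = Q C_in/(Q + kV) = 1.9310 g/L; C(t) = C_ss + (C₀ − C_ss) e^(−a t).
C(30.0) = 1.9310 + (0.83896)·e^(−0.050846·30.0) = 1.9310 + (0.83896)·0.21754 = 2.1135 g/L.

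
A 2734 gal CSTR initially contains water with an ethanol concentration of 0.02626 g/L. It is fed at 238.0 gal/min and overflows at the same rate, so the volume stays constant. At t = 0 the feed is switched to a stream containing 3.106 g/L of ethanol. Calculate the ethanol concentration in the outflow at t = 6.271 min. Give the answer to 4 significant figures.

1.322 g/L

Accumulation = in − out for the solute gives V dC/dt = Q(C_in − C).
So dC/dt = (C_in − C)/τ with τ = V/Q = 2734/238.0 = 11.4874 min.
Integrating: C(t) = C_in + (C₀ − C_in) e^(−t/τ).
C(6.271) = 3.106 + (0.02626 − 3.106)·e^(−6.271/11.4874) = 3.106 + (-3.07974)·0.579319 = 1.32185 g/L.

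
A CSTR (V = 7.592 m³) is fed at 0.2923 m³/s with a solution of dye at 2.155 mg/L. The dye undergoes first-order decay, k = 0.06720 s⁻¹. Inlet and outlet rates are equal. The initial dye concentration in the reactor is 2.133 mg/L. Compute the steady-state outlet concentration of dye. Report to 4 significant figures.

0.7849 mg/L

V dC/dt = Q(C_in − C) − k V C.
At steady state: 0 = Q C_in − (Q + kV) C_ss, so C_ss = Q C_in/(Q + kV).
C_ss = 0.2923·2.155/(0.2923 + 0.06720·7.592) = 0.629906/0.802482 = 0.784947 mg/L.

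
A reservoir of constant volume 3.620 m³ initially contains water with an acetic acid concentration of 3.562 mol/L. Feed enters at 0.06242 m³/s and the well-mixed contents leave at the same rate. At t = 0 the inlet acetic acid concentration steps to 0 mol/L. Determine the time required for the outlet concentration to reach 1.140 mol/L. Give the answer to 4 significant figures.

Species balance: V dC/dt = Q(C_in − C) ⇒ τ = V/Q = 57.9942 s.
C(t) = C_in + (C₀ − C_in) e^(−t/τ). Set C = 1.140 and solve for t:
e^(−t/τ) = (C − C_in)/(C₀ − C_in) = (1.140 − 0)/(3.562 − 0) = 0.320045
t = −τ ln(…) = 57.9942 × 1.13929 = 66.0725 s.

66.07 s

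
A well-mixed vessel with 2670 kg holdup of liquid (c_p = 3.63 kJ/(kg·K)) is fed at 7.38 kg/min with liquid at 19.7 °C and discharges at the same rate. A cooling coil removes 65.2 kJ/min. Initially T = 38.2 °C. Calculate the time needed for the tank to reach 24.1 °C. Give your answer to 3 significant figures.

Unsteady energy balance on the tank contents: M c_p dT/dt = ṁ c_p (T_in − T) − 65.2.
τ = M/ṁ = 361.79 min; T_ss = T_in − Q̇/(ṁ c_p) = 17.266 °C.
T(t) = T_ss + (T₀ − T_ss) e^(−t/τ). Set T = 24.1:
e^(−t/τ) = (24.1 − 17.266)/(38.2 − 17.266) = 0.32645
t = −361.79 · ln(0.32645) = 405.02 min.

405 min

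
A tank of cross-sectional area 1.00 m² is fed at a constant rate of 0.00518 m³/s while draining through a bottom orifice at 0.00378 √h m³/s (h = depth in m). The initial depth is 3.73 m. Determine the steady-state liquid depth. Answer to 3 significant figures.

A dh/dt = Q_in − 0.00378 √h. Steady state requires inflow = outflow:
Q_in = 0.00378 √h_ss ⇒ √h_ss = 0.00518/0.00378 = 1.3704.
h_ss = 1.3704² = 1.8779 m. (Since h₀ = 3.73 m > h_ss, the level will fall toward this value.)

1.88 m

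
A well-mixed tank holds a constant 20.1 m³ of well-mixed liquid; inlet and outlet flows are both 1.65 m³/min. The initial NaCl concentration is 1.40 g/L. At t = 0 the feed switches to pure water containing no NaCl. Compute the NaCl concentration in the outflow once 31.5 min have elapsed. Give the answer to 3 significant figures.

Unsteady species balance (constant V, well mixed): V dC/dt = Q(C_in − C).
Rewrite as dC/dt + C/τ = C_in/τ, τ = V/Q = 12.182 min.
C approaches C_in exponentially: C(t) = C_in + (C₀ − C_in) e^(−t/τ).
C(31.5) = 0 + (1.40 − 0)·e^(−31.5/12.182) = 0 + (1.4000)·0.075334 = 0.10547 g/L.

0.105 g/L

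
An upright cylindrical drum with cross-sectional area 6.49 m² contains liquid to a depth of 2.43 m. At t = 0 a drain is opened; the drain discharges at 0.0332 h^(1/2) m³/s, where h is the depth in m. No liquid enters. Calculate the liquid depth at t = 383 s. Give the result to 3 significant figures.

Volume balance on the tank: A dh/dt = −0.0332 √h.
Separate and integrate: 2(√h − √h₀) = −(0.0332/A) t.
√h = √2.43 − 0.0332·383/(2·6.49) = 1.5588 − 0.97963 = 0.57922.
h = 0.57922² = 0.33549 m.

0.335 m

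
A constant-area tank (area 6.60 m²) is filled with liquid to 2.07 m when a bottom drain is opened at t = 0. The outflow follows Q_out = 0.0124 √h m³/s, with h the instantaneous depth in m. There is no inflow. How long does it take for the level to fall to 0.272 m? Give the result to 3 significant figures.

With no inflow, A dh/dt = −0.0124 √h.
This is separable: 2 d(√h)/dt = −0.0124/A, so √h = √h₀ − (0.0124/(2A)) t.
t = 2A(√h₀ − √h)/0.0124 = 2·6.60·(√2.07 − √0.272)/0.0124
  = 13.200 × (1.4387 − 0.52154) / 0.0124 = 976.39 s.

976 s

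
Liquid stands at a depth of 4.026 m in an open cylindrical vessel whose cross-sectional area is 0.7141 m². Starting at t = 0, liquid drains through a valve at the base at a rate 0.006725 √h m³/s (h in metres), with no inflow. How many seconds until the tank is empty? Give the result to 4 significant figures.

426.1 s

Mass balance (ρ constant): A dh/dt = −0.006725 √h.
Separate and integrate: 2(√h − √h₀) = −(0.006725/A) t.
Set h = 0: 2√h₀ = (0.006725/A) t_empty ⇒ t_empty = 2A√h₀/0.006725.
t_empty = 2·0.7141·√4.026/0.006725 = 1.42820·2.00649/0.006725 = 426.122 s.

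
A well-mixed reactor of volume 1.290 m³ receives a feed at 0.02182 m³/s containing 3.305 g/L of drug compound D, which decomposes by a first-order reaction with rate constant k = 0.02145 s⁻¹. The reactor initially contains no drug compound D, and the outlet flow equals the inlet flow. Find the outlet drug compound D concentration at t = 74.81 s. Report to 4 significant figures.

Accumulation = in − out − consumed: V dC/dt = Q C_in − Q C − k V C.
This is linear with rate a = Q/V + k = 0.0383647 s⁻¹.
C_ss = Q C_in/(Q + kV) = 1.45715 g/L; C(t) = C_ss + (C₀ − C_ss) e^(−a t).
C(74.81) = 1.45715 + (-1.45715)·e^(−0.0383647·74.81) = 1.45715 + (-1.45715)·0.0566952 = 1.37454 g/L.

1.375 g/L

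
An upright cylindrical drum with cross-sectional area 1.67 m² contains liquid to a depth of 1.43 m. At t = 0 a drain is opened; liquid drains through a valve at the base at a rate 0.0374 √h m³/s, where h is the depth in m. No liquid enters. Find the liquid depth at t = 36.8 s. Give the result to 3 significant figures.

A dh/dt = −Q_out = −0.0374 √h.
∫ h^(−1/2) dh = −(0.0374/A) ∫ dt, giving 2√h = 2√h₀ − (0.0374/A) t.
√h = √1.43 − 0.0374·36.8/(2·1.67) = 1.1958 − 0.41207 = 0.78375.
h = 0.78375² = 0.61427 m.

0.614 m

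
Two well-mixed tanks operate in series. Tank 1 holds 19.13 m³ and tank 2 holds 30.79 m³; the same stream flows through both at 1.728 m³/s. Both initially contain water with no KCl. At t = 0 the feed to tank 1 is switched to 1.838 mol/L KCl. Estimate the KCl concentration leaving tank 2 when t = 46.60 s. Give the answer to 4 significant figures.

Species balance on tank i: dCᵢ/dt = (Cᵢ₋₁ − Cᵢ)/τᵢ with τᵢ = Vᵢ/Q.
τ₁ = 19.13/1.728 = 11.0706 s; τ₂ = 30.79/1.728 = 17.8183 s.
Solving the cascade with C₁(0)=C₂(0)=0 gives C₂(t) = C_in[1 − (τ₁ e^(−t/τ₁) − τ₂ e^(−t/τ₂))/(τ₁ − τ₂)].
At t = 46.60: e^(−t/τ₁) = 0.0148561, e^(−t/τ₂) = 0.0731465.
C₂ = 1.838·[1 − (11.0706·0.0148561 − 17.8183·0.0731465)/(-6.74769)] = 1.838·0.831219 = 1.52778 mol/L.

1.528 mol/L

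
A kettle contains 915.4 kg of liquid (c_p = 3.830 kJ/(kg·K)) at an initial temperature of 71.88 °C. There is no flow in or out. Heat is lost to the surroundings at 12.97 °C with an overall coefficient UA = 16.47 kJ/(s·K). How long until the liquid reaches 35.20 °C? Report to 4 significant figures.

M c_p dT/dt = −UA(T − T_amb).
τ = M c_p/UA = 212.871 s; T_ss = T_amb = 12.9700 °C.
T(t) = T_ss + (T₀ − T_ss)e^(−t/τ); set T = 35.20:
t = −τ ln[(T − T_ss)/(T₀ − T_ss)] = −212.871 · ln(0.377355) = 207.457 s.

207.5 s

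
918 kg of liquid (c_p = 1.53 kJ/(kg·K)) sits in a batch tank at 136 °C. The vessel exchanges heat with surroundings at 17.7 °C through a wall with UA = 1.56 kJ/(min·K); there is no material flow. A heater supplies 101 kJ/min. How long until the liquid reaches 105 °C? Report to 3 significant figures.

779 min

Lumped-capacitance energy balance: M c_p dT/dt = UA(T_amb − T) + Q̇.
τ = M c_p/UA = 900.35 min; T_ss = T_amb + Q̇/UA = 17.7 + 101/1.56 = 82.444 °C.
T(t) = T_ss + (T₀ − T_ss)e^(−t/τ); set T = 105:
t = −τ ln[(T − T_ss)/(T₀ − T_ss)] = −900.35 · ln(0.42117) = 778.54 min.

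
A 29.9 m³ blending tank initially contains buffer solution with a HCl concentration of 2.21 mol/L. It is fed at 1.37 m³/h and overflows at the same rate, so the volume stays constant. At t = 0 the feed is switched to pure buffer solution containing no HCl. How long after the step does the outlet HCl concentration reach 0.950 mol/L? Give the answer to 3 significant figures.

Mass balance on the solute (V constant): V dC/dt = Q(C_in − C), so τ = V/Q = 21.825 h.
C(t) = C_in + (C₀ − C_in) e^(−t/τ). Set C = 0.950 and solve for t:
e^(−t/τ) = (C − C_in)/(C₀ − C_in) = (0.950 − 0)/(2.21 − 0) = 0.42986
t = −τ ln(…) = 21.825 × 0.84429 = 18.426 h.

18.4 h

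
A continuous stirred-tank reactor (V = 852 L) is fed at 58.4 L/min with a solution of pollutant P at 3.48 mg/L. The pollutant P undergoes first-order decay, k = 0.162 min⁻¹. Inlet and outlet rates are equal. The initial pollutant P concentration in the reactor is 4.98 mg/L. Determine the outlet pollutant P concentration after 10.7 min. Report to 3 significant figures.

1.37 mg/L

V dC/dt = Q(C_in − C) − k V C.
dC/dt = (Q/V) C_in − (Q/V + k) C; effective rate a = Q/V + k = 0.068545 + 0.162 = 0.23054 min⁻¹.
C_ss = Q C_in/(Q + kV) = 1.0347 mg/L; C(t) = C_ss + (C₀ − C_ss) e^(−a t).
C(10.7) = 1.0347 + (3.9453)·e^(−0.23054·10.7) = 1.0347 + (3.9453)·0.084854 = 1.3694 mg/L.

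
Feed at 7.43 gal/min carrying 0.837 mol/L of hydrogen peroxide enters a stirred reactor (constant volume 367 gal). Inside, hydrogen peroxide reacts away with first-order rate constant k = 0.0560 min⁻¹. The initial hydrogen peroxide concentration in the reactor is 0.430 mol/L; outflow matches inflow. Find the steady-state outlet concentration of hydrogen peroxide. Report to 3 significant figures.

Species balance: V dC/dt = Q C_in − Q C − k V C.
Steady state (dC/dt = 0): C_ss = Q C_in/(Q + kV) = C_in/(1 + kV/Q).
C_ss = 7.43·0.837/(7.43 + 0.0560·367) = 6.2189/27.982 = 0.22225 mol/L.

0.222 mol/L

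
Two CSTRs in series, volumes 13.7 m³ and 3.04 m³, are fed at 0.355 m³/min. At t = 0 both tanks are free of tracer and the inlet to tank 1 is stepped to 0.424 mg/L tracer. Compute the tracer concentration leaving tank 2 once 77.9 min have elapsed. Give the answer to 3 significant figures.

Each tank obeys Vᵢ dCᵢ/dt = Q(Cᵢ₋₁ − Cᵢ), so τᵢ = Vᵢ/Q.
τ₁ = 13.7/0.355 = 38.592 min; τ₂ = 3.04/0.355 = 8.5634 min.
Tank 1: C₁ = C_in(1 − e^(−t/τ₁)). Tank 2 (τ₁ ≠ τ₂): C₂ = C_in[1 − (τ₁ e^(−t/τ₁) − τ₂ e^(−t/τ₂))/(τ₁ − τ₂)].
At t = 77.9: e^(−t/τ₁) = 0.13284, e^(−t/τ₂) = 0.00011202.
C₂ = 0.424·[1 − (38.592·0.13284 − 8.5634·0.00011202)/(30.028)] = 0.424·0.82930 = 0.35162 mg/L.

0.352 mg/L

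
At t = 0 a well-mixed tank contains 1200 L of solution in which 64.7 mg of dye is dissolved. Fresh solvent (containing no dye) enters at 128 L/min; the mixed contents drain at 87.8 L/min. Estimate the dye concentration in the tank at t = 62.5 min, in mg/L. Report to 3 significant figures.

0.00148 mg/L

Let m(t) be the amount of dye. Volume: V(t) = V₀ + (Q_in − Q_out) t = 1200 + 40.200 t; V(62.5) = 3712.5 L.
Solute balance: dm/dt = 0 − Q_out C = −Q_out m/V(t).
Separate: dm/m = −Q_out dt/V(t) ⇒ ln(m/m₀) = −(Q_out/(Q_in−Q_out)) ln(V/V₀).
m = m₀ (V₀/V)^(Q_out/(Q_in−Q_out)) = 64.7 × (1200/3712.5)^(2.1841) = 5.4909 mg.
C = m/V = 5.4909/3712.5 = 0.0014790 mg/L.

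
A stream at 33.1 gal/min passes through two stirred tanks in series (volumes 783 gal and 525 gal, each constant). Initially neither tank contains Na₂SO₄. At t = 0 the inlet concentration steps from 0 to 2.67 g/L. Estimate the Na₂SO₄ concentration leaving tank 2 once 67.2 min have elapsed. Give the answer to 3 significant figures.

2.28 g/L

Species balance on tank i: dCᵢ/dt = (Cᵢ₋₁ − Cᵢ)/τᵢ with τᵢ = Vᵢ/Q.
τ₁ = 783/33.1 = 23.656 min; τ₂ = 525/33.1 = 15.861 min.
Solving the cascade with C₁(0)=C₂(0)=0 gives C₂(t) = C_in[1 − (τ₁ e^(−t/τ₁) − τ₂ e^(−t/τ₂))/(τ₁ − τ₂)].
At t = 67.2: e^(−t/τ₁) = 0.058381, e^(−t/τ₂) = 0.014454.
C₂ = 2.67·[1 − (23.656·0.058381 − 15.861·0.014454)/(7.7946)] = 2.67·0.85223 = 2.2755 g/L.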